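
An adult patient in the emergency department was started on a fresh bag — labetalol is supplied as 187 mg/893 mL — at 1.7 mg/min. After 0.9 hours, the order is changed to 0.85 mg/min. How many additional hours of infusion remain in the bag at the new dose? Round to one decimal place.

1.9 hours

Initial rate:
1.7 mg/min × 60 min/hr = 102 mg/hr
Concentration = 187 mg ÷ 893 mL = 0.2094065 mg/mL
Rate = 102 mg/hr ÷ 0.2094065 mg/mL = 487.0909 mL/hr
Volume infused so far = 487.0909 mL/hr × 0.9 hr = 438.3818 mL
Volume remaining = 893 − 438.3818 = 454.6182 mL
New rate:
0.85 mg/min × 60 min/hr = 51 mg/hr
Rate = 51 mg/hr ÷ 0.2094065 mg/mL = 243.5455 mL/hr
Time remaining = 454.6182 mL ÷ 243.5455 mL/hr = 1.866667 hr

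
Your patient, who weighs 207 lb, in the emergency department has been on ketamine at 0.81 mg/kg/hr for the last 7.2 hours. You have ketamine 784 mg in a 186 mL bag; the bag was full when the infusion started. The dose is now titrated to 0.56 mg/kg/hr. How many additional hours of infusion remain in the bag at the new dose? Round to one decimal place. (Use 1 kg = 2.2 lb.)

Initial rate:
Weight = 207 lb ÷ 2.2 lb/kg = 94.09091 kg
Dose = 0.81 mg/kg/hr × 94.09091 kg = 76.21364 mg/hr
Concentration = 784 mg ÷ 186 mL = 4.215054 mg/mL
Rate = 76.21364 mg/hr ÷ 4.215054 mg/mL = 18.0813 mL/hr
Volume infused so far = 18.0813 mL/hr × 7.2 hr = 130.1853 mL
Volume remaining = 186 − 130.1853 = 55.81467 mL
New rate:
Dose = 0.56 mg/kg/hr × 94.09091 kg = 52.69091 mg/hr
Rate = 52.69091 mg/hr ÷ 4.215054 mg/mL = 12.50065 mL/hr
Time remaining = 55.81467 mL ÷ 12.50065 mL/hr = 4.464941 hr

4.5 hours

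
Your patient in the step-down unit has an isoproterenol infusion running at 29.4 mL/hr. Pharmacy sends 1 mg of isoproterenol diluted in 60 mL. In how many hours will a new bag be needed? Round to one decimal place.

2.0 hours

Duration = 60 mL ÷ 29.4 mL/hr = 2.040816 hr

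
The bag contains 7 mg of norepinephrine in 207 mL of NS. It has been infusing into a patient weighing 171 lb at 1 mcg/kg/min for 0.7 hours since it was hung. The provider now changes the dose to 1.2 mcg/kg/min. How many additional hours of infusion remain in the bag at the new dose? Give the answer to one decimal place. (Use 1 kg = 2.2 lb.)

Initial rate:
Weight = 171 lb ÷ 2.2 lb/kg = 77.72727 kg
Dose = 1 mcg/kg/min × 77.72727 kg = 77.72727 mcg/min
77.72727 mcg/min × 60 min/hr = 4663.636 mcg/hr
Concentration = 7 mg ÷ 207 mL = 0.03381643 mg/mL = 33.81643 mcg/mL
Rate = 4663.636 mcg/hr ÷ 33.81643 mcg/mL = 137.9104 mL/hr
Volume infused so far = 137.9104 mL/hr × 0.7 hr = 96.53727 mL
Volume remaining = 207 − 96.53727 = 110.4627 mL
New rate:
Dose = 1.2 mcg/kg/min × 77.72727 kg = 93.27273 mcg/min
93.27273 mcg/min × 60 min/hr = 5596.364 mcg/hr
Rate = 5596.364 mcg/hr ÷ 33.81643 mcg/mL = 165.4925 mL/hr
Time remaining = 110.4627 mL ÷ 165.4925 mL/hr = 0.6674789 hr

0.7 hours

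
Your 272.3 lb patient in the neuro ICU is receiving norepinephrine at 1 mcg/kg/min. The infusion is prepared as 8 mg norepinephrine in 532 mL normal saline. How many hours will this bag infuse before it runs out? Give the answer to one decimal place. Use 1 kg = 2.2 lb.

Weight = 272.3 lb ÷ 2.2 lb/kg = 123.7727 kg
Dose = 1 mcg/kg/min × 123.7727 kg = 123.7727 mcg/min
123.7727 mcg/min × 60 min/hr = 7426.364 mcg/hr
Concentration = 8 mg ÷ 532 mL = 0.01503759 mg/mL = 15.03759 mcg/mL
Rate = 7426.364 mcg/hr ÷ 15.03759 mcg/mL = 493.8532 mL/hr
Duration = 532 mL ÷ 493.8532 mL/hr = 1.077243 hr

1.1 hours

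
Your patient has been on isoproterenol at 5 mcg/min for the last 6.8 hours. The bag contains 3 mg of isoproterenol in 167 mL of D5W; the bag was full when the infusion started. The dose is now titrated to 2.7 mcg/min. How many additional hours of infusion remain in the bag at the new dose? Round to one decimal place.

5.9 hours

Initial rate:
5 mcg/min × 60 min/hr = 300 mcg/hr
Concentration = 3 mg ÷ 167 mL = 0.01796407 mg/mL = 17.96407 mcg/mL
Rate = 300 mcg/hr ÷ 17.96407 mcg/mL = 16.7 mL/hr
Volume infused so far = 16.7 mL/hr × 6.8 hr = 113.56 mL
Volume remaining = 167 − 113.56 = 53.44 mL
New rate:
2.7 mcg/min × 60 min/hr = 162 mcg/hr
Rate = 162 mcg/hr ÷ 17.96407 mcg/mL = 9.018 mL/hr
Time remaining = 53.44 mL ÷ 9.018 mL/hr = 5.925926 hr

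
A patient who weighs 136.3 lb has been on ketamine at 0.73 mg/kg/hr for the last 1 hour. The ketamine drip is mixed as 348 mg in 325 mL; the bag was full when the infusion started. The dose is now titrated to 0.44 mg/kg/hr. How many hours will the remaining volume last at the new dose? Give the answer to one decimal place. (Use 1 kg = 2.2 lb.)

11.1 hours

Initial rate:
Weight = 136.3 lb ÷ 2.2 lb/kg = 61.95455 kg
Dose = 0.73 mg/kg/hr × 61.95455 kg = 45.22682 mg/hr
Concentration = 348 mg ÷ 325 mL = 1.070769 mg/mL
Rate = 45.22682 mg/hr ÷ 1.070769 mg/mL = 42.23769 mL/hr
Volume infused so far = 42.23769 mL/hr × 1 hr = 42.23769 mL
Volume remaining = 325 − 42.23769 = 282.7623 mL
New rate:
Dose = 0.44 mg/kg/hr × 61.95455 kg = 27.26 mg/hr
Rate = 27.26 mg/hr ÷ 1.070769 mg/mL = 25.45833 mL/hr
Time remaining = 282.7623 mL ÷ 25.45833 mL/hr = 11.10687 hr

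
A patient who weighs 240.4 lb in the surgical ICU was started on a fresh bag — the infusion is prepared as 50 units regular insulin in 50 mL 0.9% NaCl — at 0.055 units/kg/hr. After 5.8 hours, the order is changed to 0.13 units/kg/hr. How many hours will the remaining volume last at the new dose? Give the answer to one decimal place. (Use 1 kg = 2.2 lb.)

1.1 hours

Initial rate:
Weight = 240.4 lb ÷ 2.2 lb/kg = 109.2727 kg
Dose = 0.055 units/kg/hr × 109.2727 kg = 6.01 units/hr
Concentration = 50 units ÷ 50 mL = 1 units/mL
Rate = 6.01 units/hr ÷ 1 units/mL = 6.01 mL/hr
Volume infused so far = 6.01 mL/hr × 5.8 hr = 34.858 mL
Volume remaining = 50 − 34.858 = 15.142 mL
New rate:
Dose = 0.13 units/kg/hr × 109.2727 kg = 14.20545 units/hr
Rate = 14.20545 units/hr ÷ 1 units/mL = 14.20545 mL/hr
Time remaining = 15.142 mL ÷ 14.20545 mL/hr = 1.065929 hr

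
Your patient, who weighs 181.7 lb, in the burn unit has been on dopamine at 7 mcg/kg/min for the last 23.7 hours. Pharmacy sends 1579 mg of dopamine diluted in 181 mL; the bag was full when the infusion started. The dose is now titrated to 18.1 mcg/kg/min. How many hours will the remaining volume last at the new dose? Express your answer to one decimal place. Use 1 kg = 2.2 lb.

Initial rate:
Weight = 181.7 lb ÷ 2.2 lb/kg = 82.59091 kg
Dose = 7 mcg/kg/min × 82.59091 kg = 578.1364 mcg/min
578.1364 mcg/min × 60 min/hr = 34688.18 mcg/hr
Concentration = 1579 mg ÷ 181 mL = 8.723757 mg/mL = 8723.757 mcg/mL
Rate = 34688.18 mcg/hr ÷ 8723.757 mcg/mL = 3.976289 mL/hr
Volume infused so far = 3.976289 mL/hr × 23.7 hr = 94.23806 mL
Volume remaining = 181 − 94.23806 = 86.76194 mL
New rate:
Dose = 18.1 mcg/kg/min × 82.59091 kg = 1494.895 mcg/min
1494.895 mcg/min × 60 min/hr = 89693.73 mcg/hr
Rate = 89693.73 mcg/hr ÷ 8723.757 mcg/mL = 10.28155 mL/hr
Time remaining = 86.76194 mL ÷ 10.28155 mL/hr = 8.438607 hr

8.4 hours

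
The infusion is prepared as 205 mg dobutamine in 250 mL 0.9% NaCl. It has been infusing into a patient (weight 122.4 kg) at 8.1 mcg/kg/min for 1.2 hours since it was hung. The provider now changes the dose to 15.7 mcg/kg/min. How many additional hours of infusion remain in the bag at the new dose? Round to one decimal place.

1.2 hours

Initial rate:
Dose = 8.1 mcg/kg/min × 122.4 kg = 991.44 mcg/min
991.44 mcg/min × 60 min/hr = 59486.4 mcg/hr
Concentration = 205 mg ÷ 250 mL = 0.82 mg/mL = 820 mcg/mL
Rate = 59486.4 mcg/hr ÷ 820 mcg/mL = 72.54439 mL/hr
Volume infused so far = 72.54439 mL/hr × 1.2 hr = 87.05327 mL
Volume remaining = 250 − 87.05327 = 162.9467 mL
New rate:
Dose = 15.7 mcg/kg/min × 122.4 kg = 1921.68 mcg/min
1921.68 mcg/min × 60 min/hr = 115300.8 mcg/hr
Rate = 115300.8 mcg/hr ÷ 820 mcg/mL = 140.6107 mL/hr
Time remaining = 162.9467 mL ÷ 140.6107 mL/hr = 1.15885 hr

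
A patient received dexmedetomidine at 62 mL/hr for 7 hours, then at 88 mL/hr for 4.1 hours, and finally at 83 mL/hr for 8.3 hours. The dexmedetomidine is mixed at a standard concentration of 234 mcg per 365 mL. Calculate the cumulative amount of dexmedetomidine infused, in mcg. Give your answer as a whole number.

951 mcg

Concentration = 234 mcg ÷ 365 mL = 0.6410959 mcg/mL
Stage 1: 62 mL/hr × 7 hr = 434 mL → 434 mL × 0.6410959 mcg/mL = 278.2356 mcg
Stage 2: 88 mL/hr × 4.1 hr = 360.8 mL → 360.8 mL × 0.6410959 mcg/mL = 231.3074 mcg
Stage 3: 83 mL/hr × 8.3 hr = 688.9 mL → 688.9 mL × 0.6410959 mcg/mL = 441.651 mcg
Total = 278.2356 + 231.3074 + 441.651 = 951.194 mcg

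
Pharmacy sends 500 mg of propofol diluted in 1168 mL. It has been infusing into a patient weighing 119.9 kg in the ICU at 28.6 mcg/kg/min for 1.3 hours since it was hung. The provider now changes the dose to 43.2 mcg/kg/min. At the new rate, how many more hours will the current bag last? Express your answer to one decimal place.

Initial rate:
Dose = 28.6 mcg/kg/min × 119.9 kg = 3429.14 mcg/min
3429.14 mcg/min × 60 min/hr = 205748.4 mcg/hr
Concentration = 500 mg ÷ 1168 mL = 0.4280822 mg/mL = 428.0822 mcg/mL
Rate = 205748.4 mcg/hr ÷ 428.0822 mcg/mL = 480.6283 mL/hr
Volume infused so far = 480.6283 mL/hr × 1.3 hr = 624.8167 mL
Volume remaining = 1168 − 624.8167 = 543.1833 mL
New rate:
Dose = 43.2 mcg/kg/min × 119.9 kg = 5179.68 mcg/min
5179.68 mcg/min × 60 min/hr = 310780.8 mcg/hr
Rate = 310780.8 mcg/hr ÷ 428.0822 mcg/mL = 725.9839 mL/hr
Time remaining = 543.1833 mL ÷ 725.9839 mL/hr = 0.7482028 hr

0.7 hours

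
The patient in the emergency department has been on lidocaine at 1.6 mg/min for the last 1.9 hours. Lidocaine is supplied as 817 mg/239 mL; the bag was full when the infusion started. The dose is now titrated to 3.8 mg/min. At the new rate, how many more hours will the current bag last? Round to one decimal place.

2.8 hours

Initial rate:
1.6 mg/min × 60 min/hr = 96 mg/hr
Concentration = 817 mg ÷ 239 mL = 3.41841 mg/mL
Rate = 96 mg/hr ÷ 3.41841 mg/mL = 28.08323 mL/hr
Volume infused so far = 28.08323 mL/hr × 1.9 hr = 53.35814 mL
Volume remaining = 239 − 53.35814 = 185.6419 mL
New rate:
3.8 mg/min × 60 min/hr = 228 mg/hr
Rate = 228 mg/hr ÷ 3.41841 mg/mL = 66.69767 mL/hr
Time remaining = 185.6419 mL ÷ 66.69767 mL/hr = 2.783333 hr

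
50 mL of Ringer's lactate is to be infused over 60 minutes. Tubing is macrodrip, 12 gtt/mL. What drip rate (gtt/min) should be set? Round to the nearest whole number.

50 mL ÷ (60 min) = 0.8333333 mL/min
0.8333333 mL/min × 12 gtt/mL = 10 gtt/min

10 gtt/min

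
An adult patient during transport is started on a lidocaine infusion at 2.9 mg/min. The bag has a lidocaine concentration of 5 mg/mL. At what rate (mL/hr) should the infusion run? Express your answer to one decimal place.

2.9 mg/min × 60 min/hr = 174 mg/hr
Rate = 174 mg/hr ÷ 5 mg/mL = 34.8 mL/hr

34.8 mL/hr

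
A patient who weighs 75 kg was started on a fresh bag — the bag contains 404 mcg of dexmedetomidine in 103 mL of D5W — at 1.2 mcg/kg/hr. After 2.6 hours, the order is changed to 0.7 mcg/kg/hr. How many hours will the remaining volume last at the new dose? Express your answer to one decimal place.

Initial rate:
Dose = 1.2 mcg/kg/hr × 75 kg = 90 mcg/hr
Concentration = 404 mcg ÷ 103 mL = 3.92233 mcg/mL
Rate = 90 mcg/hr ÷ 3.92233 mcg/mL = 22.94554 mL/hr
Volume infused so far = 22.94554 mL/hr × 2.6 hr = 59.65842 mL
Volume remaining = 103 − 59.65842 = 43.34158 mL
New rate:
Dose = 0.7 mcg/kg/hr × 75 kg = 52.5 mcg/hr
Rate = 52.5 mcg/hr ÷ 3.92233 mcg/mL = 13.3849 mL/hr
Time remaining = 43.34158 mL ÷ 13.3849 mL/hr = 3.238095 hr

3.2 hours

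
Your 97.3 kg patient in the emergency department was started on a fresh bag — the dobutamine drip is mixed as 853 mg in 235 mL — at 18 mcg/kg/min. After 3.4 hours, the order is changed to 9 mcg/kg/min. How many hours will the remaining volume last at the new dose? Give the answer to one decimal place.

Initial rate:
Dose = 18 mcg/kg/min × 97.3 kg = 1751.4 mcg/min
1751.4 mcg/min × 60 min/hr = 105084 mcg/hr
Concentration = 853 mg ÷ 235 mL = 3.629787 mg/mL = 3629.787 mcg/mL
Rate = 105084 mcg/hr ÷ 3629.787 mcg/mL = 28.95046 mL/hr
Volume infused so far = 28.95046 mL/hr × 3.4 hr = 98.43155 mL
Volume remaining = 235 − 98.43155 = 136.5684 mL
New rate:
Dose = 9 mcg/kg/min × 97.3 kg = 875.7 mcg/min
875.7 mcg/min × 60 min/hr = 52542 mcg/hr
Rate = 52542 mcg/hr ÷ 3629.787 mcg/mL = 14.47523 mL/hr
Time remaining = 136.5684 mL ÷ 14.47523 mL/hr = 9.434631 hr

9.4 hours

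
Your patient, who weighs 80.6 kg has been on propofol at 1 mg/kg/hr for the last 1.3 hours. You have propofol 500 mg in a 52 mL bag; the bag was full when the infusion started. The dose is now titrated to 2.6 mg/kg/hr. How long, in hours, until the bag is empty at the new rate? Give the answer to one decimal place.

1.9 hours

Initial rate:
Dose = 1 mg/kg/hr × 80.6 kg = 80.6 mg/hr
Concentration = 500 mg ÷ 52 mL = 9.615385 mg/mL
Rate = 80.6 mg/hr ÷ 9.615385 mg/mL = 8.3824 mL/hr
Volume infused so far = 8.3824 mL/hr × 1.3 hr = 10.89712 mL
Volume remaining = 52 − 10.89712 = 41.10288 mL
New rate:
Dose = 2.6 mg/kg/hr × 80.6 kg = 209.56 mg/hr
Rate = 209.56 mg/hr ÷ 9.615385 mg/mL = 21.79424 mL/hr
Time remaining = 41.10288 mL ÷ 21.79424 mL/hr = 1.885952 hr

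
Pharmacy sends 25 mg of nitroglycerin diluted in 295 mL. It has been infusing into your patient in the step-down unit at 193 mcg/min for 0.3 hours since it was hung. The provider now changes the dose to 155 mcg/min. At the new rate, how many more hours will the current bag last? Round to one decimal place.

2.3 hours

Initial rate:
193 mcg/min × 60 min/hr = 11580 mcg/hr
Concentration = 25 mg ÷ 295 mL = 0.08474576 mg/mL = 84.74576 mcg/mL
Rate = 11580 mcg/hr ÷ 84.74576 mcg/mL = 136.644 mL/hr
Volume infused so far = 136.644 mL/hr × 0.3 hr = 40.9932 mL
Volume remaining = 295 − 40.9932 = 254.0068 mL
New rate:
155 mcg/min × 60 min/hr = 9300 mcg/hr
Rate = 9300 mcg/hr ÷ 84.74576 mcg/mL = 109.74 mL/hr
Time remaining = 254.0068 mL ÷ 109.74 mL/hr = 2.314624 hr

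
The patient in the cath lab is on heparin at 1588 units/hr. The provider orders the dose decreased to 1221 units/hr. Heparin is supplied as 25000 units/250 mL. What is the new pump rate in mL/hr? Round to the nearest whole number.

Concentration = 25000 units ÷ 250 mL = 100 units/mL
Rate = 1221 units/hr ÷ 100 units/mL = 12.21 mL/hr

12 mL/hr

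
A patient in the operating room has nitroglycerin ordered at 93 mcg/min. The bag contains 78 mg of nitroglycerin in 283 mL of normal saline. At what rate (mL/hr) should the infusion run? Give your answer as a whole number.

20 mL/hr

93 mcg/min × 60 min/hr = 5580 mcg/hr
Concentration = 78 mg ÷ 283 mL = 0.2756184 mg/mL = 275.6184 mcg/mL
Rate = 5580 mcg/hr ÷ 275.6184 mcg/mL = 20.24538 mL/hr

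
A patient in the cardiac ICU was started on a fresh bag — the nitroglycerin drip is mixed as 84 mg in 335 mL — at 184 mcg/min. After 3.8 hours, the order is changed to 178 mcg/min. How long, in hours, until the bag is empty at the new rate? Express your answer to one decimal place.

Initial rate:
184 mcg/min × 60 min/hr = 11040 mcg/hr
Concentration = 84 mg ÷ 335 mL = 0.2507463 mg/mL = 250.7463 mcg/mL
Rate = 11040 mcg/hr ÷ 250.7463 mcg/mL = 44.02857 mL/hr
Volume infused so far = 44.02857 mL/hr × 3.8 hr = 167.3086 mL
Volume remaining = 335 − 167.3086 = 167.6914 mL
New rate:
178 mcg/min × 60 min/hr = 10680 mcg/hr
Rate = 10680 mcg/hr ÷ 250.7463 mcg/mL = 42.59286 mL/hr
Time remaining = 167.6914 mL ÷ 42.59286 mL/hr = 3.937079 hr

3.9 hours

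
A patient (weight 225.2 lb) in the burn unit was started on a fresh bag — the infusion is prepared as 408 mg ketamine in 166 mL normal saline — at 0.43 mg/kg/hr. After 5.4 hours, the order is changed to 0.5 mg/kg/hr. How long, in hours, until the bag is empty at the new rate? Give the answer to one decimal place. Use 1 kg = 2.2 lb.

3.3 hours

Initial rate:
Weight = 225.2 lb ÷ 2.2 lb/kg = 102.3636 kg
Dose = 0.43 mg/kg/hr × 102.3636 kg = 44.01636 mg/hr
Concentration = 408 mg ÷ 166 mL = 2.457831 mg/mL
Rate = 44.01636 mg/hr ÷ 2.457831 mg/mL = 17.90862 mL/hr
Volume infused so far = 17.90862 mL/hr × 5.4 hr = 96.70654 mL
Volume remaining = 166 − 96.70654 = 69.29346 mL
New rate:
Dose = 0.5 mg/kg/hr × 102.3636 kg = 51.18182 mg/hr
Rate = 51.18182 mg/hr ÷ 2.457831 mg/mL = 20.82398 mL/hr
Time remaining = 69.29346 mL ÷ 20.82398 mL/hr = 3.327581 hr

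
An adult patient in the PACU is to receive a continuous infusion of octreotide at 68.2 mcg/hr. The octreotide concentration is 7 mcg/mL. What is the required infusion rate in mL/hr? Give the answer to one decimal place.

Rate = 68.2 mcg/hr ÷ 7 mcg/mL = 9.742857 mL/hr

9.7 mL/hr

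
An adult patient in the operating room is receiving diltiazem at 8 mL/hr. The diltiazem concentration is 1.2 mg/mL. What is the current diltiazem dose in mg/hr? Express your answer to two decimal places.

Drug rate = 8 mL/hr × 1.2 mg/mL = 9.6 mg/hr

9.60 mg/hr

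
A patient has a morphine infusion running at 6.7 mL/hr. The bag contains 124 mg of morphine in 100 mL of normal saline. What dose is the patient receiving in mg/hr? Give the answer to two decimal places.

8.31 mg/hr

Concentration = 124 mg ÷ 100 mL = 1.24 mg/mL
Drug rate = 6.7 mL/hr × 1.24 mg/mL = 8.308 mg/hr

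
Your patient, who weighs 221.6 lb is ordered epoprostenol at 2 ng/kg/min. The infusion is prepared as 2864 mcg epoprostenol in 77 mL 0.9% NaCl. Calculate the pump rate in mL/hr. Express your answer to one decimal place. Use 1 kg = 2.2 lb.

Weight = 221.6 lb ÷ 2.2 lb/kg = 100.7273 kg
Dose = 2 ng/kg/min × 100.7273 kg = 201.4545 ng/min
201.4545 ng/min × 60 min/hr = 12087.27 ng/hr
Concentration = 2864 mcg ÷ 77 mL = 37.19481 mcg/mL = 37194.81 ng/mL
Rate = 12087.27 ng/hr ÷ 37194.81 ng/mL = 0.3249721 mL/hr

0.3 mL/hr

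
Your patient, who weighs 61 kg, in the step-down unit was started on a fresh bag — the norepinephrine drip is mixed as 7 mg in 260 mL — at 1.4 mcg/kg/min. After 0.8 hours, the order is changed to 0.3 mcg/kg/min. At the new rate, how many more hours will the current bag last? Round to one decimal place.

2.6 hours

Initial rate:
Dose = 1.4 mcg/kg/min × 61 kg = 85.4 mcg/min
85.4 mcg/min × 60 min/hr = 5124 mcg/hr
Concentration = 7 mg ÷ 260 mL = 0.02692308 mg/mL = 26.92308 mcg/mL
Rate = 5124 mcg/hr ÷ 26.92308 mcg/mL = 190.32 mL/hr
Volume infused so far = 190.32 mL/hr × 0.8 hr = 152.256 mL
Volume remaining = 260 − 152.256 = 107.744 mL
New rate:
Dose = 0.3 mcg/kg/min × 61 kg = 18.3 mcg/min
18.3 mcg/min × 60 min/hr = 1098 mcg/hr
Rate = 1098 mcg/hr ÷ 26.92308 mcg/mL = 40.78286 mL/hr
Time remaining = 107.744 mL ÷ 40.78286 mL/hr = 2.641894 hr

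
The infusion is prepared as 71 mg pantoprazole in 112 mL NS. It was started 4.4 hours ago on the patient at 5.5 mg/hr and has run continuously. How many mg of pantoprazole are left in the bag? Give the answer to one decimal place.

Concentration = 71 mg ÷ 112 mL = 0.6339286 mg/mL
Rate = 5.5 mg/hr ÷ 0.6339286 mg/mL = 8.676056 mL/hr
Volume infused = 8.676056 mL/hr × 4.4 hr = 38.17465 mL
Volume remaining = 112 − 38.17465 = 73.82535 mL
Drug remaining = 73.82535 mL × 0.6339286 mg/mL = 46.8 mg

46.8 mg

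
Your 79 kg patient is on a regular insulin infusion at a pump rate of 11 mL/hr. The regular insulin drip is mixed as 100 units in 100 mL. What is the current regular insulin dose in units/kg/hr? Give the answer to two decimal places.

0.14 units/kg/hr

Concentration = 100 units ÷ 100 mL = 1 units/mL
Drug rate = 11 mL/hr × 1 units/mL = 11 units/hr
11 units/hr ÷ 79 kg = 0.1392405 units/kg/hr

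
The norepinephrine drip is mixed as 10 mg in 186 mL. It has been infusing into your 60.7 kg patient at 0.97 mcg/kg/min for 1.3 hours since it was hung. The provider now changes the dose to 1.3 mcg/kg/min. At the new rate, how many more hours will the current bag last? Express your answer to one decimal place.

1.1 hours

Initial rate:
Dose = 0.97 mcg/kg/min × 60.7 kg = 58.879 mcg/min
58.879 mcg/min × 60 min/hr = 3532.74 mcg/hr
Concentration = 10 mg ÷ 186 mL = 0.05376344 mg/mL = 53.76344 mcg/mL
Rate = 3532.74 mcg/hr ÷ 53.76344 mcg/mL = 65.70896 mL/hr
Volume infused so far = 65.70896 mL/hr × 1.3 hr = 85.42165 mL
Volume remaining = 186 − 85.42165 = 100.5783 mL
New rate:
Dose = 1.3 mcg/kg/min × 60.7 kg = 78.91 mcg/min
78.91 mcg/min × 60 min/hr = 4734.6 mcg/hr
Rate = 4734.6 mcg/hr ÷ 53.76344 mcg/mL = 88.06356 mL/hr
Time remaining = 100.5783 mL ÷ 88.06356 mL/hr = 1.142111 hr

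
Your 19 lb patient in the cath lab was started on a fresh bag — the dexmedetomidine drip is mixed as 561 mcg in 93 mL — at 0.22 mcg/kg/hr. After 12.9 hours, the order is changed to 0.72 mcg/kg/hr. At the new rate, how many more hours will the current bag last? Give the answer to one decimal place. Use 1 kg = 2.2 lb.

86.3 hours

Initial rate:
Weight = 19 lb ÷ 2.2 lb/kg = 8.636364 kg
Dose = 0.22 mcg/kg/hr × 8.636364 kg = 1.9 mcg/hr
Concentration = 561 mcg ÷ 93 mL = 6.032258 mcg/mL
Rate = 1.9 mcg/hr ÷ 6.032258 mcg/mL = 0.3149733 mL/hr
Volume infused so far = 0.3149733 mL/hr × 12.9 hr = 4.063155 mL
Volume remaining = 93 − 4.063155 = 88.93684 mL
New rate:
Dose = 0.72 mcg/kg/hr × 8.636364 kg = 6.218182 mcg/hr
Rate = 6.218182 mcg/hr ÷ 6.032258 mcg/mL = 1.030822 mL/hr
Time remaining = 88.93684 mL ÷ 1.030822 mL/hr = 86.27763 hr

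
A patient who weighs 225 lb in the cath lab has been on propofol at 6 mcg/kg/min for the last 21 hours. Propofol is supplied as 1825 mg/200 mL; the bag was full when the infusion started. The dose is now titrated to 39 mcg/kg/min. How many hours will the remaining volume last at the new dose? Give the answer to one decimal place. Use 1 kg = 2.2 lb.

Initial rate:
Weight = 225 lb ÷ 2.2 lb/kg = 102.2727 kg
Dose = 6 mcg/kg/min × 102.2727 kg = 613.6364 mcg/min
613.6364 mcg/min × 60 min/hr = 36818.18 mcg/hr
Concentration = 1825 mg ÷ 200 mL = 9.125 mg/mL = 9125 mcg/mL
Rate = 36818.18 mcg/hr ÷ 9125 mcg/mL = 4.034869 mL/hr
Volume infused so far = 4.034869 mL/hr × 21 hr = 84.73225 mL
Volume remaining = 200 − 84.73225 = 115.2677 mL
New rate:
Dose = 39 mcg/kg/min × 102.2727 kg = 3988.636 mcg/min
3988.636 mcg/min × 60 min/hr = 239318.2 mcg/hr
Rate = 239318.2 mcg/hr ÷ 9125 mcg/mL = 26.22665 mL/hr
Time remaining = 115.2677 mL ÷ 26.22665 mL/hr = 4.395062 hr

4.4 hours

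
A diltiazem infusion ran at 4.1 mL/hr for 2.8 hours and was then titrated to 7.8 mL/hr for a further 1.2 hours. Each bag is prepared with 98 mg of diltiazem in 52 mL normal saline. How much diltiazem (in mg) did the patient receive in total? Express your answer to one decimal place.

Concentration = 98 mg ÷ 52 mL = 1.884615 mg/mL
Stage 1: 4.1 mL/hr × 2.8 hr = 11.48 mL → 11.48 mL × 1.884615 mg/mL = 21.63538 mg
Stage 2: 7.8 mL/hr × 1.2 hr = 9.36 mL → 9.36 mL × 1.884615 mg/mL = 17.64 mg
Total = 21.63538 + 17.64 = 39.27538 mg

39.3 mg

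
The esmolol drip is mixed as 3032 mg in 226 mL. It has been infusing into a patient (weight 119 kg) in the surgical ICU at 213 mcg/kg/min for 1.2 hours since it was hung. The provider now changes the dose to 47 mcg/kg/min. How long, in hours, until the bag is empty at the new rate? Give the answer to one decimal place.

Initial rate:
Dose = 213 mcg/kg/min × 119 kg = 25347 mcg/min
25347 mcg/min × 60 min/hr = 1520820 mcg/hr
Concentration = 3032 mg ÷ 226 mL = 13.41593 mg/mL = 13415.93 mcg/mL
Rate = 1520820 mcg/hr ÷ 13415.93 mcg/mL = 113.3593 mL/hr
Volume infused so far = 113.3593 mL/hr × 1.2 hr = 136.0311 mL
Volume remaining = 226 − 136.0311 = 89.96887 mL
New rate:
Dose = 47 mcg/kg/min × 119 kg = 5593 mcg/min
5593 mcg/min × 60 min/hr = 335580 mcg/hr
Rate = 335580 mcg/hr ÷ 13415.93 mcg/mL = 25.01355 mL/hr
Time remaining = 89.96887 mL ÷ 25.01355 mL/hr = 3.596806 hr

3.6 hours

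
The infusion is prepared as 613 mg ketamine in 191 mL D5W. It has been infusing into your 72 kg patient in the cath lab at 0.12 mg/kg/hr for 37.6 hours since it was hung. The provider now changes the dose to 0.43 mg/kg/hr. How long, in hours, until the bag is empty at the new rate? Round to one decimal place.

Initial rate:
Dose = 0.12 mg/kg/hr × 72 kg = 8.64 mg/hr
Concentration = 613 mg ÷ 191 mL = 3.209424 mg/mL
Rate = 8.64 mg/hr ÷ 3.209424 mg/mL = 2.692072 mL/hr
Volume infused so far = 2.692072 mL/hr × 37.6 hr = 101.2219 mL
Volume remaining = 191 − 101.2219 = 89.7781 mL
New rate:
Dose = 0.43 mg/kg/hr × 72 kg = 30.96 mg/hr
Rate = 30.96 mg/hr ÷ 3.209424 mg/mL = 9.646591 mL/hr
Time remaining = 89.7781 mL ÷ 9.646591 mL/hr = 9.306718 hr

9.3 hours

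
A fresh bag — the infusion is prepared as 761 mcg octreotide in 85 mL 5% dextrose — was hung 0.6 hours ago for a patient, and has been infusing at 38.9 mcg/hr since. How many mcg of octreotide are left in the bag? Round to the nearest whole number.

Concentration = 761 mcg ÷ 85 mL = 8.952941 mcg/mL
Rate = 38.9 mcg/hr ÷ 8.952941 mcg/mL = 4.344941 mL/hr
Volume infused = 4.344941 mL/hr × 0.6 hr = 2.606965 mL
Volume remaining = 85 − 2.606965 = 82.39304 mL
Drug remaining = 82.39304 mL × 8.952941 mcg/mL = 737.66 mcg

738 mcg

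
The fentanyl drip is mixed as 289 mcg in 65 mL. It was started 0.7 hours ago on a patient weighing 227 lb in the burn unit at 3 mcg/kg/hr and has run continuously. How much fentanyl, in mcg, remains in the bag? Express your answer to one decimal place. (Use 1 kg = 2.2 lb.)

72.3 mcg

Weight = 227 lb ÷ 2.2 lb/kg = 103.1818 kg
Dose = 3 mcg/kg/hr × 103.1818 kg = 309.5455 mcg/hr
Concentration = 289 mcg ÷ 65 mL = 4.446154 mcg/mL
Rate = 309.5455 mcg/hr ÷ 4.446154 mcg/mL = 69.62095 mL/hr
Volume infused = 69.62095 mL/hr × 0.7 hr = 48.73466 mL
Volume remaining = 65 − 48.73466 = 16.26534 mL
Drug remaining = 16.26534 mL × 4.446154 mcg/mL = 72.31818 mcg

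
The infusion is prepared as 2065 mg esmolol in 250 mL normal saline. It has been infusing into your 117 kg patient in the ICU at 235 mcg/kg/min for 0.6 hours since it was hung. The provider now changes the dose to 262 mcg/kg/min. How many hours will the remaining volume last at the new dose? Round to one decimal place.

Initial rate:
Dose = 235 mcg/kg/min × 117 kg = 27495 mcg/min
27495 mcg/min × 60 min/hr = 1649700 mcg/hr
Concentration = 2065 mg ÷ 250 mL = 8.26 mg/mL = 8260 mcg/mL
Rate = 1649700 mcg/hr ÷ 8260 mcg/mL = 199.7215 mL/hr
Volume infused so far = 199.7215 mL/hr × 0.6 hr = 119.8329 mL
Volume remaining = 250 − 119.8329 = 130.1671 mL
New rate:
Dose = 262 mcg/kg/min × 117 kg = 30654 mcg/min
30654 mcg/min × 60 min/hr = 1839240 mcg/hr
Rate = 1839240 mcg/hr ÷ 8260 mcg/mL = 222.6683 mL/hr
Time remaining = 130.1671 mL ÷ 222.6683 mL/hr = 0.5845784 hr

0.6 hours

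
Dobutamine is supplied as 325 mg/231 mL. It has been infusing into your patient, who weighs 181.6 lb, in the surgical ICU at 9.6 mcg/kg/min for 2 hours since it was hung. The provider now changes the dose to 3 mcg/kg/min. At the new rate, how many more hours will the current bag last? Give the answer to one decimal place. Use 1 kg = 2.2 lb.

Initial rate:
Weight = 181.6 lb ÷ 2.2 lb/kg = 82.54545 kg
Dose = 9.6 mcg/kg/min × 82.54545 kg = 792.4364 mcg/min
792.4364 mcg/min × 60 min/hr = 47546.18 mcg/hr
Concentration = 325 mg ÷ 231 mL = 1.406926 mg/mL = 1406.926 mcg/mL
Rate = 47546.18 mcg/hr ÷ 1406.926 mcg/mL = 33.79436 mL/hr
Volume infused so far = 33.79436 mL/hr × 2 hr = 67.58873 mL
Volume remaining = 231 − 67.58873 = 163.4113 mL
New rate:
Dose = 3 mcg/kg/min × 82.54545 kg = 247.6364 mcg/min
247.6364 mcg/min × 60 min/hr = 14858.18 mcg/hr
Rate = 14858.18 mcg/hr ÷ 1406.926 mcg/mL = 10.56074 mL/hr
Time remaining = 163.4113 mL ÷ 10.56074 mL/hr = 15.47347 hr

15.5 hours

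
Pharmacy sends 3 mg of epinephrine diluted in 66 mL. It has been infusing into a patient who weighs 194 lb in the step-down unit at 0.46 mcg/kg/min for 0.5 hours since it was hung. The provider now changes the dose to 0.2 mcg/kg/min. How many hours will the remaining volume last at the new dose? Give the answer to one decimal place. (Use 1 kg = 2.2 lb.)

Initial rate:
Weight = 194 lb ÷ 2.2 lb/kg = 88.18182 kg
Dose = 0.46 mcg/kg/min × 88.18182 kg = 40.56364 mcg/min
40.56364 mcg/min × 60 min/hr = 2433.818 mcg/hr
Concentration = 3 mg ÷ 66 mL = 0.04545455 mg/mL = 45.45455 mcg/mL
Rate = 2433.818 mcg/hr ÷ 45.45455 mcg/mL = 53.544 mL/hr
Volume infused so far = 53.544 mL/hr × 0.5 hr = 26.772 mL
Volume remaining = 66 − 26.772 = 39.228 mL
New rate:
Dose = 0.2 mcg/kg/min × 88.18182 kg = 17.63636 mcg/min
17.63636 mcg/min × 60 min/hr = 1058.182 mcg/hr
Rate = 1058.182 mcg/hr ÷ 45.45455 mcg/mL = 23.28 mL/hr
Time remaining = 39.228 mL ÷ 23.28 mL/hr = 1.685052 hr

1.7 hours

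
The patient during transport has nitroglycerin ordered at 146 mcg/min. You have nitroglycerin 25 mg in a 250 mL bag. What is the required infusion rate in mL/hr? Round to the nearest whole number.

146 mcg/min × 60 min/hr = 8760 mcg/hr
Concentration = 25 mg ÷ 250 mL = 0.1 mg/mL = 100 mcg/mL
Rate = 8760 mcg/hr ÷ 100 mcg/mL = 87.6 mL/hr

88 mL/hr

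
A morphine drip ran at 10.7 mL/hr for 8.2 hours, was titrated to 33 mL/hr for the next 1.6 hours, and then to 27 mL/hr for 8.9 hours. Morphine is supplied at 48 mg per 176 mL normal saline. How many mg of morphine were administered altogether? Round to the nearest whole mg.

104 mg

Concentration = 48 mg ÷ 176 mL = 0.2727273 mg/mL
Stage 1: 10.7 mL/hr × 8.2 hr = 87.74 mL → 87.74 mL × 0.2727273 mg/mL = 23.92909 mg
Stage 2: 33 mL/hr × 1.6 hr = 52.8 mL → 52.8 mL × 0.2727273 mg/mL = 14.4 mg
Stage 3: 27 mL/hr × 8.9 hr = 240.3 mL → 240.3 mL × 0.2727273 mg/mL = 65.53636 mg
Total = 23.92909 + 14.4 + 65.53636 = 103.8655 mg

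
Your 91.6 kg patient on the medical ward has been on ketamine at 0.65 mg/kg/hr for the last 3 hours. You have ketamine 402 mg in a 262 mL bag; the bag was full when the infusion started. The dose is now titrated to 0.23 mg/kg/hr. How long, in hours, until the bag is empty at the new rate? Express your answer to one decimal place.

10.6 hours

Initial rate:
Dose = 0.65 mg/kg/hr × 91.6 kg = 59.54 mg/hr
Concentration = 402 mg ÷ 262 mL = 1.534351 mg/mL
Rate = 59.54 mg/hr ÷ 1.534351 mg/mL = 38.80468 mL/hr
Volume infused so far = 38.80468 mL/hr × 3 hr = 116.414 mL
Volume remaining = 262 − 116.414 = 145.586 mL
New rate:
Dose = 0.23 mg/kg/hr × 91.6 kg = 21.068 mg/hr
Rate = 21.068 mg/hr ÷ 1.534351 mg/mL = 13.73089 mL/hr
Time remaining = 145.586 mL ÷ 13.73089 mL/hr = 10.60281 hr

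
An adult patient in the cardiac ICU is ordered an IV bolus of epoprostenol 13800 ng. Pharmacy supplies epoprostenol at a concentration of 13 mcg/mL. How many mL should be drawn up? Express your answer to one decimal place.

Concentration = 13 mcg/mL = 13000 ng/mL
Volume = 13800 ng ÷ 13000 ng/mL = 1.061538 mL

1.1 mL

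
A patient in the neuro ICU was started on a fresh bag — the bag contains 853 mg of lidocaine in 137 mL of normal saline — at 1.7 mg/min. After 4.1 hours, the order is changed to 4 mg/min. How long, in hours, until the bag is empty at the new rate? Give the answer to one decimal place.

Initial rate:
1.7 mg/min × 60 min/hr = 102 mg/hr
Concentration = 853 mg ÷ 137 mL = 6.226277 mg/mL
Rate = 102 mg/hr ÷ 6.226277 mg/mL = 16.38218 mL/hr
Volume infused so far = 16.38218 mL/hr × 4.1 hr = 67.16694 mL
Volume remaining = 137 − 67.16694 = 69.83306 mL
New rate:
4 mg/min × 60 min/hr = 240 mg/hr
Rate = 240 mg/hr ÷ 6.226277 mg/mL = 38.54631 mL/hr
Time remaining = 69.83306 mL ÷ 38.54631 mL/hr = 1.811667 hr

1.8 hours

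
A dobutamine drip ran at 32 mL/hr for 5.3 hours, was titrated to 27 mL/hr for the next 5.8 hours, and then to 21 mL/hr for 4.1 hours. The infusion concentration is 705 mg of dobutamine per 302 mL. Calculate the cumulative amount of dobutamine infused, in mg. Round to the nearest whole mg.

Concentration = 705 mg ÷ 302 mL = 2.334437 mg/mL
Stage 1: 32 mL/hr × 5.3 hr = 169.6 mL → 169.6 mL × 2.334437 mg/mL = 395.9205 mg
Stage 2: 27 mL/hr × 5.8 hr = 156.6 mL → 156.6 mL × 2.334437 mg/mL = 365.5728 mg
Stage 3: 21 mL/hr × 4.1 hr = 86.1 mL → 86.1 mL × 2.334437 mg/mL = 200.995 mg
Total = 395.9205 + 365.5728 + 200.995 = 962.4884 mg

962 mg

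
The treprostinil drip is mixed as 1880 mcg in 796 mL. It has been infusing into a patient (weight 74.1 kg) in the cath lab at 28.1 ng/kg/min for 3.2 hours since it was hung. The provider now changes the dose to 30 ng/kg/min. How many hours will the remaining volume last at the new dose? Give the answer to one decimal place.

Initial rate:
Dose = 28.1 ng/kg/min × 74.1 kg = 2082.21 ng/min
2082.21 ng/min × 60 min/hr = 124932.6 ng/hr
Concentration = 1880 mcg ÷ 796 mL = 2.361809 mcg/mL = 2361.809 ng/mL
Rate = 124932.6 ng/hr ÷ 2361.809 ng/mL = 52.89699 mL/hr
Volume infused so far = 52.89699 mL/hr × 3.2 hr = 169.2704 mL
Volume remaining = 796 − 169.2704 = 626.7296 mL
New rate:
Dose = 30 ng/kg/min × 74.1 kg = 2223 ng/min
2223 ng/min × 60 min/hr = 133380 ng/hr
Rate = 133380 ng/hr ÷ 2361.809 ng/mL = 56.47366 mL/hr
Time remaining = 626.7296 mL ÷ 56.47366 mL/hr = 11.09773 hr

11.1 hours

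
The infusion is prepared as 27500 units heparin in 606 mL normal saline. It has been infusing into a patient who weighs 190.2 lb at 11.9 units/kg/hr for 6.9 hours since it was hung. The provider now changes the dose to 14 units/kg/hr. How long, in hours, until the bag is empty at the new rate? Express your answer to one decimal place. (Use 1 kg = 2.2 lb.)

Initial rate:
Weight = 190.2 lb ÷ 2.2 lb/kg = 86.45455 kg
Dose = 11.9 units/kg/hr × 86.45455 kg = 1028.809 units/hr
Concentration = 27500 units ÷ 606 mL = 45.37954 units/mL
Rate = 1028.809 units/hr ÷ 45.37954 units/mL = 22.67121 mL/hr
Volume infused so far = 22.67121 mL/hr × 6.9 hr = 156.4314 mL
Volume remaining = 606 − 156.4314 = 449.5686 mL
New rate:
Dose = 14 units/kg/hr × 86.45455 kg = 1210.364 units/hr
Rate = 1210.364 units/hr ÷ 45.37954 units/mL = 26.67201 mL/hr
Time remaining = 449.5686 mL ÷ 26.67201 mL/hr = 16.85544 hr

16.9 hours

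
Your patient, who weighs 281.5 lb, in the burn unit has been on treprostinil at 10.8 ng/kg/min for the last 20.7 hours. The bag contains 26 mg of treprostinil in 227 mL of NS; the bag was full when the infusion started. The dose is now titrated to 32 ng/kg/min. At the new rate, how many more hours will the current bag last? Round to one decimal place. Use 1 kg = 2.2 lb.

Initial rate:
Weight = 281.5 lb ÷ 2.2 lb/kg = 127.9545 kg
Dose = 10.8 ng/kg/min × 127.9545 kg = 1381.909 ng/min
1381.909 ng/min × 60 min/hr = 82914.55 ng/hr
Concentration = 26 mg ÷ 227 mL = 0.1145374 mg/mL = 114537.4 ng/mL
Rate = 82914.55 ng/hr ÷ 114537.4 ng/mL = 0.7239078 mL/hr
Volume infused so far = 0.7239078 mL/hr × 20.7 hr = 14.98489 mL
Volume remaining = 227 − 14.98489 = 212.0151 mL
New rate:
Dose = 32 ng/kg/min × 127.9545 kg = 4094.545 ng/min
4094.545 ng/min × 60 min/hr = 245672.7 ng/hr
Rate = 245672.7 ng/hr ÷ 114537.4 ng/mL = 2.144912 mL/hr
Time remaining = 212.0151 mL ÷ 2.144912 mL/hr = 98.8456 hr

98.8 hours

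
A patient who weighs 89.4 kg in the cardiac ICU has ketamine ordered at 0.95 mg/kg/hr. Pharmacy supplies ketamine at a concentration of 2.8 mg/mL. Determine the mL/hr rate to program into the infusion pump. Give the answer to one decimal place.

Dose = 0.95 mg/kg/hr × 89.4 kg = 84.93 mg/hr
Rate = 84.93 mg/hr ÷ 2.8 mg/mL = 30.33214 mL/hr

30.3 mL/hr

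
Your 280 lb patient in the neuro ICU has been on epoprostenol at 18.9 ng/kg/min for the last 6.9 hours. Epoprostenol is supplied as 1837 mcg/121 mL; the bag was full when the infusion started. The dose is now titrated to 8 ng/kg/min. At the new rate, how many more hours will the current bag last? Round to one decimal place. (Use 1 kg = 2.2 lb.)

13.8 hours

Initial rate:
Weight = 280 lb ÷ 2.2 lb/kg = 127.2727 kg
Dose = 18.9 ng/kg/min × 127.2727 kg = 2405.455 ng/min
2405.455 ng/min × 60 min/hr = 144327.3 ng/hr
Concentration = 1837 mcg ÷ 121 mL = 15.18182 mcg/mL = 15181.82 ng/mL
Rate = 144327.3 ng/hr ÷ 15181.82 ng/mL = 9.506587 mL/hr
Volume infused so far = 9.506587 mL/hr × 6.9 hr = 65.59545 mL
Volume remaining = 121 − 65.59545 = 55.40455 mL
New rate:
Dose = 8 ng/kg/min × 127.2727 kg = 1018.182 ng/min
1018.182 ng/min × 60 min/hr = 61090.91 ng/hr
Rate = 61090.91 ng/hr ÷ 15181.82 ng/mL = 4.023952 mL/hr
Time remaining = 55.40455 mL ÷ 4.023952 mL/hr = 13.76869 hr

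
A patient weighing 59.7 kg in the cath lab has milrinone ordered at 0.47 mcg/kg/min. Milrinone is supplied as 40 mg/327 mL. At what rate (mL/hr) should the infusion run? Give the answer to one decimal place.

Dose = 0.47 mcg/kg/min × 59.7 kg = 28.059 mcg/min
28.059 mcg/min × 60 min/hr = 1683.54 mcg/hr
Concentration = 40 mg ÷ 327 mL = 0.1223242 mg/mL = 122.3242 mcg/mL
Rate = 1683.54 mcg/hr ÷ 122.3242 mcg/mL = 13.76294 mL/hr

13.8 mL/hr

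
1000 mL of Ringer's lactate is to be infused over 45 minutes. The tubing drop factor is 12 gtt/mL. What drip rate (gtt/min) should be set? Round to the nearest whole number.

1000 mL ÷ (45 min) = 22.22222 mL/min
22.22222 mL/min × 12 gtt/mL = 266.6667 gtt/min

267 gtt/min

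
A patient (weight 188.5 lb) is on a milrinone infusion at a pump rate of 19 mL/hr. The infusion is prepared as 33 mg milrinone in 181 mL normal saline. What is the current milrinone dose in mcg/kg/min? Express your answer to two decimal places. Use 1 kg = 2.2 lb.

0.67 mcg/kg/min

Weight = 188.5 lb ÷ 2.2 lb/kg = 85.68182 kg
Concentration = 33 mg ÷ 181 mL = 0.1823204 mg/mL = 182.3204 mcg/mL
Drug rate = 19 mL/hr × 182.3204 mcg/mL = 3464.088 mcg/hr
3464.088 mcg/hr ÷ 60 min/hr = 57.73481 mcg/min
57.73481 mcg/min ÷ 85.68182 kg = 0.673828 mcg/kg/min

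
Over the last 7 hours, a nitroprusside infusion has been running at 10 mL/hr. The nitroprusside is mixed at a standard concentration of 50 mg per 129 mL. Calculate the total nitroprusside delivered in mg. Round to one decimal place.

27.1 mg

Concentration = 50 mg ÷ 129 mL = 0.3875969 mg/mL = 387.5969 mcg/mL
Drug rate = 10 mL/hr × 387.5969 mcg/mL = 3875.969 mcg/hr
Total = 3875.969 mcg/hr × 7 hr = 27131.78 mcg = 27.13178 mg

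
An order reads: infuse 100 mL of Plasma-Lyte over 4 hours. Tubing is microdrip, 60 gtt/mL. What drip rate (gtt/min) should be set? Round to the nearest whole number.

100 mL ÷ (4 hr × 60 = 240 min) = 0.4166667 mL/min
0.4166667 mL/min × 60 gtt/mL = 25 gtt/min

25 gtt/min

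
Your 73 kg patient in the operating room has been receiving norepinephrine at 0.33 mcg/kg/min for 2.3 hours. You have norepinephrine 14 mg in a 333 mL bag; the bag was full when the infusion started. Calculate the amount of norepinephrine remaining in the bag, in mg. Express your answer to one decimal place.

Dose = 0.33 mcg/kg/min × 73 kg = 24.09 mcg/min
24.09 mcg/min × 60 min/hr = 1445.4 mcg/hr
Concentration = 14 mg ÷ 333 mL = 0.04204204 mg/mL = 42.04204 mcg/mL
Rate = 1445.4 mcg/hr ÷ 42.04204 mcg/mL = 34.37987 mL/hr
Volume infused = 34.37987 mL/hr × 2.3 hr = 79.0737 mL
Volume remaining = 333 − 79.0737 = 253.9263 mL
Drug remaining = 253.9263 mL × 42.04204 mcg/mL = 10675.58 mcg = 10.67558 mg

10.7 mg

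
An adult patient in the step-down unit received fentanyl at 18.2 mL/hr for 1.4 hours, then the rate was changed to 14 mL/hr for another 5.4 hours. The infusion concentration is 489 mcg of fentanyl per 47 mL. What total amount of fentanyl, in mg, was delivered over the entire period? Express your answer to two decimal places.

Concentration = 489 mcg ÷ 47 mL = 10.40426 mcg/mL
Stage 1: 18.2 mL/hr × 1.4 hr = 25.48 mL → 25.48 mL × 10.40426 mcg/mL = 265.1004 mcg
Stage 2: 14 mL/hr × 5.4 hr = 75.6 mL → 75.6 mL × 10.40426 mcg/mL = 786.5617 mcg
Total = 265.1004 + 786.5617 = 1051.662 mcg = 1.051662 mg

1.05 mg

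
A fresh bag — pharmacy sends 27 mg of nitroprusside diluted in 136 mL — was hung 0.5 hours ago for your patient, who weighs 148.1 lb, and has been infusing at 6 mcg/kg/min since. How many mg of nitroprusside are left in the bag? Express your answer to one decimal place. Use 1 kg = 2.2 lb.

14.9 mg

Weight = 148.1 lb ÷ 2.2 lb/kg = 67.31818 kg
Dose = 6 mcg/kg/min × 67.31818 kg = 403.9091 mcg/min
403.9091 mcg/min × 60 min/hr = 24234.55 mcg/hr
Concentration = 27 mg ÷ 136 mL = 0.1985294 mg/mL = 198.5294 mcg/mL
Rate = 24234.55 mcg/hr ÷ 198.5294 mcg/mL = 122.0703 mL/hr
Volume infused = 122.0703 mL/hr × 0.5 hr = 61.03515 mL
Volume remaining = 136 − 61.03515 = 74.96485 mL
Drug remaining = 74.96485 mL × 198.5294 mcg/mL = 14882.73 mcg = 14.88273 mg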